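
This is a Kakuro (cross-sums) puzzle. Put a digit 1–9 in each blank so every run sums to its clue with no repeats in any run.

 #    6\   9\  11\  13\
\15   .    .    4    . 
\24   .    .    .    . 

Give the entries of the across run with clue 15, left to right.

R2C3 = 11 − 4 = 7 completes the 11 down.
Nothing is forced directly, so branch on R1C4, whose candidates are 6 or 7 or 8. If R1C4 = 6: that forces R1C1 = 2, R1C2 = 3, R2C1 = 4, after which R2C2 would have to be in {5,8} for the 24 across but in {6} for the 9 down — contradiction. If R1C4 = 7: that forces R1C1 = 1, R1C2 = 3, R2C1 = 5, after which R2C2 would have to be in {3,4,8,9} for the 24 across but in {6} for the 9 down — contradiction. So R1C4 = 8.
R2C4 = 13 − 8 = 5 completes the 13 down.
Given what's placed, R2C1 must be 4 to fit the 24 across and 6 down.
R2C2 = 24 − 16 = 8 completes the 24 across.
R1C1 = 6 − 4 = 2 completes the 6 down.
R1C2 = 15 − 14 = 1 completes the 15 across.

2 1 4 8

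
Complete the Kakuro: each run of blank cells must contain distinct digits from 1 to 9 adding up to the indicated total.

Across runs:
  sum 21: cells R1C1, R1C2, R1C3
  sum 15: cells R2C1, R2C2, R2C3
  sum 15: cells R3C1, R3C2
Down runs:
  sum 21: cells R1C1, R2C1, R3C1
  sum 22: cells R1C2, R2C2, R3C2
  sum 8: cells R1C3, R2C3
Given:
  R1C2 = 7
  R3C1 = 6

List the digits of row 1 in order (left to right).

8, 7, 6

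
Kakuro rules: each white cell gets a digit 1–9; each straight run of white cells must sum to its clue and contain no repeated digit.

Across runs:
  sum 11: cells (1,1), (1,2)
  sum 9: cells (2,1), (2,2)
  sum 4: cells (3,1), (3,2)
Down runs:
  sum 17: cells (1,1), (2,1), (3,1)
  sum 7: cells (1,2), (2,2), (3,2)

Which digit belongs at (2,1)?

4 in 2 cells must be {1,3}; 7 in 3 cells must be {1,2,4}.
The 4 across and the 7 down share only 1, so (3,2) = 1.
(3,1) = 4 − 1 = 3 completes the 4 across.
Nothing is forced directly, so branch on (1,2), whose candidates are 2 or 4. If (1,2) = 4: then (1,1) would have to be in {7} for the 11 across but in {5,6,8,9} for the 17 down — contradiction. So (1,2) = 2.
(1,1) = 11 − 2 = 9 completes the 11 across.
(2,1) = 17 − 12 = 5 completes the 17 down.
(2,2) = 9 − 5 = 4 completes the 9 across.

5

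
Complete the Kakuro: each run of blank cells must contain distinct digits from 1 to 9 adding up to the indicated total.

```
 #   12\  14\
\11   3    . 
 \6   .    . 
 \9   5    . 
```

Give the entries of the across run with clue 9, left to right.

5 4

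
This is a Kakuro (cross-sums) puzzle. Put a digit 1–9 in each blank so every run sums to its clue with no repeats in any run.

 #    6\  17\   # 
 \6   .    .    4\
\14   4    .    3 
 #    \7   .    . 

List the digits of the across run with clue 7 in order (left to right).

6 1

4 in 2 cells must be {1,3}.
R1C1 = 6 − 4 = 2 completes the 6 down.
R1C2 = 6 − 2 = 4 completes the 6 across.
R2C2 = 14 − 7 = 7 completes the 14 across.
R3C2 = 17 − 11 = 6 completes the 17 down.
R3C3 = 7 − 6 = 1 completes the 7 across.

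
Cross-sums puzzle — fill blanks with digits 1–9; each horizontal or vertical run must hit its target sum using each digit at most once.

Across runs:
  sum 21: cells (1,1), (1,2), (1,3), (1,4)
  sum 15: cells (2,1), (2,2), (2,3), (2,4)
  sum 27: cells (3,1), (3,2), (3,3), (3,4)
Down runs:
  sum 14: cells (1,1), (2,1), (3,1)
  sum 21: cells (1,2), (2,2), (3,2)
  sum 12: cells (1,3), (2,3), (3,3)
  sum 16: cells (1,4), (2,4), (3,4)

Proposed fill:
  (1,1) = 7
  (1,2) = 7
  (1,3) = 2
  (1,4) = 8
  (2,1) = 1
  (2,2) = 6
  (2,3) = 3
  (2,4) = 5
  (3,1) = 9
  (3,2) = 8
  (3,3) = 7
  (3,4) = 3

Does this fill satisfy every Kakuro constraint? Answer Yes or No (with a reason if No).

No — the across run (1,1)–(1,4) sums to 24, not 21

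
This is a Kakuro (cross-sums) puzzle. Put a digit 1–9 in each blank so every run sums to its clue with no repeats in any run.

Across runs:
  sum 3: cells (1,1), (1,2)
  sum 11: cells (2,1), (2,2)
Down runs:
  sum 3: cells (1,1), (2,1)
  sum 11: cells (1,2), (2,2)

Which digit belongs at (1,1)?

3 in 2 cells must be {1,2}.
The 3 across and the 11 down share only 2, so (1,2) = 2.
The 11 across and the 3 down share only 2, so (2,1) = 2.
(2,2) = 11 − 2 = 9 completes the 11 across.
(1,1) = 3 − 2 = 1 completes the 3 across.

1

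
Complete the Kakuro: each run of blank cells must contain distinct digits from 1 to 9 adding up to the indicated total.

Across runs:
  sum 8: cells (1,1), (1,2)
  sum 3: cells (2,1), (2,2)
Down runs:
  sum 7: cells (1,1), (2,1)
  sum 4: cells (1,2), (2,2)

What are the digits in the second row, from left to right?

2 1

3 in 2 cells must be {1,2}; 4 in 2 cells must be {1,3}.
The 3 across and the 4 down share only 1, so (2,2) = 1.
(1,2) = 4 − 1 = 3 completes the 4 down.
(2,1) = 3 − 1 = 2 completes the 3 across.
(1,1) = 8 − 3 = 5 completes the 8 across.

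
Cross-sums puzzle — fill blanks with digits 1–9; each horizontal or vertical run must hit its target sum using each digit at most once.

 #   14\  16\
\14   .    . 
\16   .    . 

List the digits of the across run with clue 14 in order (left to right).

16 in 2 cells must be {7,9}.
The 14 across and the 16 down share only 9, so R1C2 = 9.
The 16 across and the 14 down share only 9, so R2C1 = 9.
R2C2 = 16 − 9 = 7 completes the 16 across.
R1C1 = 14 − 9 = 5 completes the 14 across.

5 9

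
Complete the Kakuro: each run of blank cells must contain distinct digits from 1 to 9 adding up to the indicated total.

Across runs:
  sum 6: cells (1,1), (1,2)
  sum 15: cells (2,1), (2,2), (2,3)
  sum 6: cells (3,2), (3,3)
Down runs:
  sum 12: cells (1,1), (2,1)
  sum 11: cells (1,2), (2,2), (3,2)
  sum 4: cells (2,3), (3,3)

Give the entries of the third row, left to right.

5, 1

4 in 2 cells must be {1,3}.
The 6 across and the 4 down share only 1, so (3,3) = 1.
(2,3) = 4 − 1 = 3 completes the 4 down.
(3,2) = 6 − 1 = 5 completes the 6 across.
(2,2) = 4: the only remaining digit allowed by both the 15 across and the 11 down.
(1,2) = 11 − 9 = 2 completes the 11 down.
(2,1) = 15 − 7 = 8 completes the 15 across.
(1,1) = 6 − 2 = 4 completes the 6 across.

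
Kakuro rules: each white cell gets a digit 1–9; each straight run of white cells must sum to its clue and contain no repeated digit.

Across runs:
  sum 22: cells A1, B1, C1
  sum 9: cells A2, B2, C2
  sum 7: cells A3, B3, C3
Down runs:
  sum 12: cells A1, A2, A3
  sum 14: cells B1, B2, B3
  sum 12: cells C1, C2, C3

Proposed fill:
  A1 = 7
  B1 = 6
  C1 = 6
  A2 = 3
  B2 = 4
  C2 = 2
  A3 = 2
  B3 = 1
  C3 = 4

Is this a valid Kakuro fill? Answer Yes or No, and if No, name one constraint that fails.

No — the down run B1–B3 sums to 11, not 14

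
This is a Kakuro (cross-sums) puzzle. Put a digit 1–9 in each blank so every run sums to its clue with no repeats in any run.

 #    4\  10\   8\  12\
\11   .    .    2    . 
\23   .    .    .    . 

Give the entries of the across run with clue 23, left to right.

11 in 4 cells must be {1,2,3,5}; 4 in 2 cells must be {1,3}.
R2C3 = 8 − 2 = 6 completes the 8 down.
No cell is forced outright now. R1C4 can only be 3 or 5 (the digits allowed by both its 11 across and its 12 down). If R1C4 = 3: that forces R1C1 = 1, after which R1C2 would have to be in {5} for the 11 across but in {1,2,3,4,6,7,8,9} for the 10 down — contradiction. So R1C4 = 5.
R2C4 = 12 − 5 = 7 completes the 12 down.
Given what's placed, R2C1 must be 1 to fit the 23 across and 4 down.
R2C2 = 23 − 14 = 9 completes the 23 across.
R1C1 = 4 − 1 = 3 completes the 4 down.
R1C2 = 11 − 10 = 1 completes the 11 across.

1 9 6 7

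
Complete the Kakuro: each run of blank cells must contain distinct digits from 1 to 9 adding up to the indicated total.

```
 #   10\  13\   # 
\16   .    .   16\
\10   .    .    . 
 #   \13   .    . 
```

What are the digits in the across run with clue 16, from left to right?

16 in 2 cells must be {7,9}.
The 10 across and the 16 down share only 7, so R2C3 = 7.
R3C3 = 16 − 7 = 9 completes the 16 down.
R3C2 = 13 − 9 = 4 completes the 13 across.
R1C2 = 7: the only remaining digit allowed by both the 16 across and the 13 down.
R2C2 = 13 − 11 = 2 completes the 13 down.
R1C1 = 16 − 7 = 9 completes the 16 across.
R2C1 = 10 − 9 = 1 completes the 10 across.

9 7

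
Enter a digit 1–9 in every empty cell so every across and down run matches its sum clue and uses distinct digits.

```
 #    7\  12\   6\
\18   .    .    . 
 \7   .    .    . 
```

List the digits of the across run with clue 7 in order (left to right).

1, 4, 2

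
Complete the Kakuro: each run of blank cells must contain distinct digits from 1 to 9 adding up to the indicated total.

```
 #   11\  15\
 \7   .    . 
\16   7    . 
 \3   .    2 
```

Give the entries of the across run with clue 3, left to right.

1 2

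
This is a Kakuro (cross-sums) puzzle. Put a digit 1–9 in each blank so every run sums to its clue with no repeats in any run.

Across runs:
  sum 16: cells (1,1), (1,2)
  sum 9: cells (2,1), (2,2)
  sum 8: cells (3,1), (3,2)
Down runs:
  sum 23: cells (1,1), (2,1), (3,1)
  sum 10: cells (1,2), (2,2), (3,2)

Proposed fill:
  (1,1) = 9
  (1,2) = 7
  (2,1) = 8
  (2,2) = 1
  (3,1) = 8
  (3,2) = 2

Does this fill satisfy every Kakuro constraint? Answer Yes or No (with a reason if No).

No — the down run (1,1)–(3,1) sums to 25, not 23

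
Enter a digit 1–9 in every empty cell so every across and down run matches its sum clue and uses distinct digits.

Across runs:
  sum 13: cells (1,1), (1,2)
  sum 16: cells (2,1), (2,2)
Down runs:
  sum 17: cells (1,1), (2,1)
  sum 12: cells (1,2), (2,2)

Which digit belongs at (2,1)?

16 in 2 cells must be {7,9}; 17 in 2 cells must be {8,9}.
The 16 across and the 17 down share only 9, so (2,1) = 9.
(2,2) = 16 − 9 = 7 completes the 16 across.
(1,1) = 17 − 9 = 8 completes the 17 down.
(1,2) = 13 − 8 = 5 completes the 13 across.

9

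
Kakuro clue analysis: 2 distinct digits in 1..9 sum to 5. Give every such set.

{1,4}; {2,3}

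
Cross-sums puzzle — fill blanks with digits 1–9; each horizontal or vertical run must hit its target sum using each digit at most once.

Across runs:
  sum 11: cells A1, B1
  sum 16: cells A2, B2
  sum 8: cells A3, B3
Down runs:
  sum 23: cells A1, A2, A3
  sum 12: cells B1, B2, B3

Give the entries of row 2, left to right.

16 in 2 cells must be {7,9}; 23 in 3 cells must be {6,8,9}.
The 16 across and the 23 down share only 9, so A2 = 9.
B2 = 16 − 9 = 7 completes the 16 across.
Given what's placed, A3 must be 6 to fit the 8 across and 23 down.
B3 = 8 − 6 = 2 completes the 8 across.
A1 = 23 − 15 = 8 completes the 23 down.
B1 = 11 − 8 = 3 completes the 11 across.

9 7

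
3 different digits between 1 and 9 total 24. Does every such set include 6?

No

The only way to make 24 from 3 distinct digits is {7,8,9}, which does not contain 6.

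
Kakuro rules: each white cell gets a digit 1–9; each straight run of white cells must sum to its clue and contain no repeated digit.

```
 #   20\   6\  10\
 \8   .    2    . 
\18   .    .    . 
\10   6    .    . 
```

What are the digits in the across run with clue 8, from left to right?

5 2 1

6 in 3 cells must be {1,2,3}.
Given what's placed, R1C1 must be 5 to fit the 8 across and 20 down.
R1C3 = 8 − 7 = 1 completes the 8 across.
R2C1 = 20 − 11 = 9 completes the 20 down.
R3C3 = 3: the only remaining digit allowed by both the 10 across and the 10 down.
R2C3 = 10 − 4 = 6 completes the 10 down.
R3C2 = 10 − 9 = 1 completes the 10 across.
R2C2 = 18 − 15 = 3 completes the 18 across.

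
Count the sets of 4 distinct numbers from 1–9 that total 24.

8

4 distinct digits from 1–9 sum between 10 and 30.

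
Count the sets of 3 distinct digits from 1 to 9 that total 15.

8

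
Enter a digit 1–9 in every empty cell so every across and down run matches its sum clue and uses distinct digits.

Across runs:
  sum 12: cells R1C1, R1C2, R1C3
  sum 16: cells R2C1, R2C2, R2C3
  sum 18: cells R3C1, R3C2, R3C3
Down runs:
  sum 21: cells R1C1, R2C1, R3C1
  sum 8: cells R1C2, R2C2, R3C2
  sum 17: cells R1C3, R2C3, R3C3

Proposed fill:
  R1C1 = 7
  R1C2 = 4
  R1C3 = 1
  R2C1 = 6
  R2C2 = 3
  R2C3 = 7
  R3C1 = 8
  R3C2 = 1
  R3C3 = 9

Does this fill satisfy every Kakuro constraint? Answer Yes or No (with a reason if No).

Yes

Across: 7+4+1=12; 6+3+7=16; 8+1+9=18. Down: 7+6+8=21; 4+3+1=8; 1+7+9=17. No digit repeats within any run.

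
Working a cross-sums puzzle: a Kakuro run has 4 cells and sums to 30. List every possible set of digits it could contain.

{6,7,8,9}

4 distinct digits from 1–9 sum between 10 and 30.
Only one set works: {6,7,8,9}.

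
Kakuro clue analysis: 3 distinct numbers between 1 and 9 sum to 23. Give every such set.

3 distinct digits from 1–9 sum between 6 and 24.
Only one set works: {6,8,9}.

{6,8,9}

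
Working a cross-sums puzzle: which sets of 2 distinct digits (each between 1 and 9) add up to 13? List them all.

2 distinct digits from 1–9 sum between 3 and 17.

{4,9}; {5,8}; {6,7}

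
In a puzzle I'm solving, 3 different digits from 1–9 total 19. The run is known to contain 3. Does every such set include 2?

No

The only way to make 19 from 3 distinct digits under that restriction is {3,7,9}, which does not contain 2.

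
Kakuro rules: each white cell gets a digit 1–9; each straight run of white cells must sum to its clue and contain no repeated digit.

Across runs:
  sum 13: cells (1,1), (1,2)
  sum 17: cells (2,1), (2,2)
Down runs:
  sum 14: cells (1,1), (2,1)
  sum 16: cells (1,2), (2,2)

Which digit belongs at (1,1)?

17 in 2 cells must be {8,9}; 16 in 2 cells must be {7,9}.
The 17 across and the 16 down share only 9, so (2,2) = 9.
(1,2) = 16 − 9 = 7 completes the 16 down.
(2,1) = 17 − 9 = 8 completes the 17 across.
(1,1) = 13 − 7 = 6 completes the 13 across.

6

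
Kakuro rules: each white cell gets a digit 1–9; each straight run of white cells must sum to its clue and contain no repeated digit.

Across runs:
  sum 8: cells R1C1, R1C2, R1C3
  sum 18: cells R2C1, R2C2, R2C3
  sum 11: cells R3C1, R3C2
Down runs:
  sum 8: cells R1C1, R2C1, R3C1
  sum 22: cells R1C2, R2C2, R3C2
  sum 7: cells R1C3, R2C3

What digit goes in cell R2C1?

4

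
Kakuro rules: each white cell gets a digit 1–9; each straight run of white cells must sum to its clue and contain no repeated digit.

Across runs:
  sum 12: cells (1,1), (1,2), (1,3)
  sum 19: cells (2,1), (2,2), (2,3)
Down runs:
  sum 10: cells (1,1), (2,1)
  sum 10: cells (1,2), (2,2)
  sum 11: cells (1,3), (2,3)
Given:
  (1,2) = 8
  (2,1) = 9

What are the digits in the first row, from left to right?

1 8 3

(1,1) = 10 − 9 = 1 completes the 10 down.
(1,3) = 12 − 9 = 3 completes the 12 across.
(2,2) = 10 − 8 = 2 completes the 10 down.
(2,3) = 19 − 11 = 8 completes the 19 across.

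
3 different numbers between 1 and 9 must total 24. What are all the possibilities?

{7,8,9}

3 distinct digits from 1–9 sum between 6 and 24.
Only one set works: {7,8,9}.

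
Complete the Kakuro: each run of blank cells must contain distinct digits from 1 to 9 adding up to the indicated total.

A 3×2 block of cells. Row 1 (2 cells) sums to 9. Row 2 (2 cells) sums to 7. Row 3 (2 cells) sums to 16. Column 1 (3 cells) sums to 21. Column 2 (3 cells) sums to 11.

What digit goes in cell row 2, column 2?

16 in 2 cells must be {7,9}.
The 16 across and the 11 down share only 7, so (3,2) = 7.
(3,1) = 16 − 7 = 9 completes the 16 across.
Nothing is forced directly, so branch on (1,2), whose candidates are 1 or 3. If (1,2) = 3: then (1,1) would have to be in {6} for the 9 across but in {4,5,7,8} for the 21 down — contradiction. So (1,2) = 1.
(1,1) = 9 − 1 = 8 completes the 9 across.
(2,1) = 21 − 17 = 4 completes the 21 down.
(2,2) = 7 − 4 = 3 completes the 7 across.

3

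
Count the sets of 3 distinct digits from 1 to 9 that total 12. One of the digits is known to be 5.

2

3 distinct digits from 1–9 sum between 6 and 24.
Keeping only sets containing 5.
Enumerating: {1,5,6}, {3,4,5}.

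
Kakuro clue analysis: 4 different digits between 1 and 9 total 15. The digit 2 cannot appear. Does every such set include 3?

Yes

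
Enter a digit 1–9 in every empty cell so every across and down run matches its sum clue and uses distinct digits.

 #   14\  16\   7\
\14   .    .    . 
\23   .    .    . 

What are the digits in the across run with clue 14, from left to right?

6 7 1

23 in 3 cells must be {6,8,9}; 16 in 2 cells must be {7,9}.
The 23 across and the 16 down share only 9, so R2C2 = 9.
Given what's placed, R2C3 must be 6 to fit the 23 across and 7 down.
R1C2 = 16 − 9 = 7 completes the 16 down.
R1C3 = 7 − 6 = 1 completes the 7 down.
R2C1 = 23 − 15 = 8 completes the 23 across.
R1C1 = 14 − 8 = 6 completes the 14 across.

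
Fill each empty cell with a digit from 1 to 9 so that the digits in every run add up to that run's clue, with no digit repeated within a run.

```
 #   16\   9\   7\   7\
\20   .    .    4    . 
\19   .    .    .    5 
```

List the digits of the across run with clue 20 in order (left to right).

9 5 4 2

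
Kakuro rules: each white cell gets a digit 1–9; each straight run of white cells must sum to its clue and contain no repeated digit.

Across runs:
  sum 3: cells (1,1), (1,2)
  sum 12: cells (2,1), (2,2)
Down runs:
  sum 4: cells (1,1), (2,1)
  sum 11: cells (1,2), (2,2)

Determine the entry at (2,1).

3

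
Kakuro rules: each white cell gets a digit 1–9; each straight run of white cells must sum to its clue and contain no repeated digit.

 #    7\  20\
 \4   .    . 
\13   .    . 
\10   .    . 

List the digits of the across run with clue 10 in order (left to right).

2, 8

4 in 2 cells must be {1,3}; 7 in 3 cells must be {1,2,4}.
The 4 across and the 7 down share only 1, so R1C1 = 1.
R1C2 = 4 − 1 = 3 completes the 4 across.
Given what's placed, R2C1 must be 4 to fit the 13 across and 7 down.
R2C2 = 13 − 4 = 9 completes the 13 across.
R3C1 = 7 − 5 = 2 completes the 7 down.
R3C2 = 10 − 2 = 8 completes the 10 across.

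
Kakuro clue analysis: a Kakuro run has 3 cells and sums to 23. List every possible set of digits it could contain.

3 distinct digits from 1–9 sum between 6 and 24.
Only one set works: {6,8,9}.

{6,8,9}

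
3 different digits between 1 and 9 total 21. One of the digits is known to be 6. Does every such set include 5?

No

The only way to make 21 from 3 distinct digits under that restriction is {6,7,8}, which does not contain 5.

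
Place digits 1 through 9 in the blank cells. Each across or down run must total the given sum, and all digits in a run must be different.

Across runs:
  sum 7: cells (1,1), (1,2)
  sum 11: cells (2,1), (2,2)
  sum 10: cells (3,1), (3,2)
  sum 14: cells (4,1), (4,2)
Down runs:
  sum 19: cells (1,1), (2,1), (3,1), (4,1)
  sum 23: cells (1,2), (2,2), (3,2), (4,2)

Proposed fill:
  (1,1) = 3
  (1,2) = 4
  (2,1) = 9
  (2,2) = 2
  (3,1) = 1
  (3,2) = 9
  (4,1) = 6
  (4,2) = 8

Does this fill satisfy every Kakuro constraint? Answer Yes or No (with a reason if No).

Yes

Across: 3+4=7; 9+2=11; 1+9=10; 6+8=14. Down: 3+9+1+6=19; 4+2+9+8=23. No digit repeats within any run.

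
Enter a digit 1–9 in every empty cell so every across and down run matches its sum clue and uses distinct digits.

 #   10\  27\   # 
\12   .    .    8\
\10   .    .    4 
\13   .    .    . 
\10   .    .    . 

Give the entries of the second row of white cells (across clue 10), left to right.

1 5 4

10 in 4 cells must be {1,2,3,4}.
R2C1 = 1: the only remaining digit allowed by both the 10 across and the 10 down.
R2C2 = 10 − 5 = 5 completes the 10 across.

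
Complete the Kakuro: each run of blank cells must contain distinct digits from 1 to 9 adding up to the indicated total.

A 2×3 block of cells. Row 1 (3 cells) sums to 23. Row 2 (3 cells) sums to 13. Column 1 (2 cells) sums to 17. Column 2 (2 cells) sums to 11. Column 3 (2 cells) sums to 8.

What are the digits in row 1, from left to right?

23 in 3 cells must be {6,8,9}; 17 in 2 cells must be {8,9}.
The 23 across and the 8 down share only 6, so (1,3) = 6.
(2,3) = 8 − 6 = 2 completes the 8 down.
Given what's placed, (2,1) must be 8 to fit the 13 across and 17 down.
(2,2) = 13 − 10 = 3 completes the 13 across.
(1,1) = 17 − 8 = 9 completes the 17 down.
(1,2) = 23 − 15 = 8 completes the 23 across.

9 8 6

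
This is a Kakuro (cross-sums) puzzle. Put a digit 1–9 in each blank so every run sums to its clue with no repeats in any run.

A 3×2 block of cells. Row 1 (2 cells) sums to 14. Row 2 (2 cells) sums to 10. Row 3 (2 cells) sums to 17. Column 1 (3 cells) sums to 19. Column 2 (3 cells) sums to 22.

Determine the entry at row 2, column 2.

8

17 in 2 cells must be {8,9}.
Nothing is forced directly, so branch on (3,1), whose candidates are 8 or 9. If (3,1) = 9: that forces (3,2) = 8, (2,2) = 9, (1,2) = 5, after which (2,1) would have to be in {1} for the 10 across but in {2,3,4,6,7,8} for the 19 down — contradiction. So (3,1) = 8.
(3,2) = 17 − 8 = 9 completes the 17 across.
Nothing is forced directly, so branch on (1,1), whose candidates are 5 or 6 or 9. If (1,1) = 5: then (1,2) would have to be in {9} for the 14 across but in {5,6,7,8} for the 22 down — contradiction. If (1,1) = 6: that forces (1,2) = 8, after which (2,1) would have to be in {1,2,3,4,6,7,8,9} for the 10 across but in {5} for the 19 down — contradiction. So (1,1) = 9.
(1,2) = 14 − 9 = 5 completes the 14 across.
(2,1) = 19 − 17 = 2 completes the 19 down.
(2,2) = 10 − 2 = 8 completes the 10 across.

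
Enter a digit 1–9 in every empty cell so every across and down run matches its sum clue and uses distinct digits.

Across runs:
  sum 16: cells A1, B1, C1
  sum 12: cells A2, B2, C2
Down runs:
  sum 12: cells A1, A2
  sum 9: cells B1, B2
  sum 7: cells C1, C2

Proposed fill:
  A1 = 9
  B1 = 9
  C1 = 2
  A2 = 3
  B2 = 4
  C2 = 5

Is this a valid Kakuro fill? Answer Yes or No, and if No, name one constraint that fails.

No — the across run A1–C1 sums to 20, not 16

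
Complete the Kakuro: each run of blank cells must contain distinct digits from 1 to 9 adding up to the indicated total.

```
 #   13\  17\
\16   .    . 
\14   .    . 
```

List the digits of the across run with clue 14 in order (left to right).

16 in 2 cells must be {7,9}; 17 in 2 cells must be {8,9}.
The 16 across and the 17 down share only 9, so R1C2 = 9.
R2C2 = 17 − 9 = 8 completes the 17 down.
R1C1 = 16 − 9 = 7 completes the 16 across.
R2C1 = 14 − 8 = 6 completes the 14 across.

6 8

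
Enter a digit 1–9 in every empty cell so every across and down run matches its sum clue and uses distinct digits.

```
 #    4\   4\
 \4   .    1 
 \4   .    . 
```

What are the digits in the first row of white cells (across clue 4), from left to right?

4 in 2 cells must be {1,3}.
R1C1 = 4 − 1 = 3 completes the 4 across.
R2C1 = 4 − 3 = 1 completes the 4 down.
R2C2 = 4 − 1 = 3 completes the 4 across.

3 1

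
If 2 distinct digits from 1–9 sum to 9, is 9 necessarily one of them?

Counterexample: {1,8} sums to 9 without using 9.

No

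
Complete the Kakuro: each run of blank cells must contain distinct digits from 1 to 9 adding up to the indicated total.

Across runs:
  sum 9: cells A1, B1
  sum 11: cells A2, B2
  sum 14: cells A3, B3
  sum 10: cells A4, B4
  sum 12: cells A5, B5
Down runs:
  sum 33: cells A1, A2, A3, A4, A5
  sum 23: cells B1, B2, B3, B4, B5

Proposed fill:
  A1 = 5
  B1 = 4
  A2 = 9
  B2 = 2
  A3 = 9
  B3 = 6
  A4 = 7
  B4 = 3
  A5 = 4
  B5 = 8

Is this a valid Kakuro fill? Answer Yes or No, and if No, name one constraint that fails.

No — the down run A1–A5 sums to 34, not 33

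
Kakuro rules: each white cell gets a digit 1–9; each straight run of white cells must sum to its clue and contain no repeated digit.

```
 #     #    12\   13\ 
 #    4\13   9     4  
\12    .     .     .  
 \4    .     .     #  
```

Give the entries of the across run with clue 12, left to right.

4 in 2 cells must be {1,3}.
R2C3 = 13 − 4 = 9 completes the 13 down.
Given what's placed, R3C2 must be 1 to fit the 4 across and 12 down.
Given what's placed, R2C1 must be 1 to fit the 12 across and 4 down.
R2C2 = 12 − 10 = 2 completes the 12 across.
R3C1 = 4 − 1 = 3 completes the 4 across.

1 2 9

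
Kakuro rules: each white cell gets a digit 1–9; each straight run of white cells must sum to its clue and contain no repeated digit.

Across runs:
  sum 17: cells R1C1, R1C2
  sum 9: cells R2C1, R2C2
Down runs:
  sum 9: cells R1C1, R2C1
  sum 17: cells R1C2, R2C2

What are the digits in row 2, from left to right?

17 in 2 cells must be {8,9}.
The 17 across and the 9 down share only 8, so R1C1 = 8.
R1C2 = 17 − 8 = 9 completes the 17 across.
R2C1 = 9 − 8 = 1 completes the 9 down.
R2C2 = 9 − 1 = 8 completes the 9 across.

1, 8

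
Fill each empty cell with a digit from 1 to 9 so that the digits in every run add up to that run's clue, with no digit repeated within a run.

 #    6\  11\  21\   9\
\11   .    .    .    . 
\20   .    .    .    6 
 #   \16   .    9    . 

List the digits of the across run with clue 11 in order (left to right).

11 in 4 cells must be {1,2,3,5}.
R1C3 = 5: the only remaining digit allowed by both the 11 across and the 21 down.
R2C3 = 21 − 14 = 7 completes the 21 down.
No cell is forced outright now. R1C4 can only be 1 or 2 (the digits allowed by both its 11 across and its 9 down). If R1C4 = 1: that forces R1C1 = 2, R1C2 = 3, R2C1 = 4, after which R2C2 would have to be in {3} for the 20 across but in {1,2,6,7} for the 11 down — contradiction. So R1C4 = 2.
Given what's placed, R1C1 must be 1 to fit the 11 across and 6 down.
R1C2 = 11 − 8 = 3 completes the 11 across.

1, 3, 5, 2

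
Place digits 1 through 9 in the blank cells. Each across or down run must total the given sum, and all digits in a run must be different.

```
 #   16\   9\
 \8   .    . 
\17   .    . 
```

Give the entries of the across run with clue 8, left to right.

17 in 2 cells must be {8,9}; 16 in 2 cells must be {7,9}.
The 8 across and the 16 down share only 7, so R1C1 = 7.
R1C2 = 8 − 7 = 1 completes the 8 across.
R2C1 = 16 − 7 = 9 completes the 16 down.
R2C2 = 17 − 9 = 8 completes the 17 across.

7, 1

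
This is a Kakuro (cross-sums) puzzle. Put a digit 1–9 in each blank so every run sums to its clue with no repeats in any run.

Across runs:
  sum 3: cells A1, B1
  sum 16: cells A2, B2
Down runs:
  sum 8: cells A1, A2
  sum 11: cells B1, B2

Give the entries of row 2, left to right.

7 9

3 in 2 cells must be {1,2}; 16 in 2 cells must be {7,9}.
The 3 across and the 11 down share only 2, so B1 = 2.
The 16 across and the 8 down share only 7, so A2 = 7.
B2 = 16 − 7 = 9 completes the 16 across.
A1 = 3 − 2 = 1 completes the 3 across.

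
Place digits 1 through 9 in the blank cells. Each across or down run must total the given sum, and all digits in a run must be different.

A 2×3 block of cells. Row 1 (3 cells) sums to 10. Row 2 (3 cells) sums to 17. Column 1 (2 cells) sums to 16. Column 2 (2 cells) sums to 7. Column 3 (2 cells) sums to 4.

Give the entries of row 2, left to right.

9 5 3

16 in 2 cells must be {7,9}; 4 in 2 cells must be {1,3}.
The 10 across and the 16 down share only 7, so (1,1) = 7.
Given what's placed, (1,3) must be 1 to fit the 10 across and 4 down.
(2,1) = 16 − 7 = 9 completes the 16 down.
(2,3) = 4 − 1 = 3 completes the 4 down.
(1,2) = 10 − 8 = 2 completes the 10 across.
(2,2) = 17 − 12 = 5 completes the 17 across.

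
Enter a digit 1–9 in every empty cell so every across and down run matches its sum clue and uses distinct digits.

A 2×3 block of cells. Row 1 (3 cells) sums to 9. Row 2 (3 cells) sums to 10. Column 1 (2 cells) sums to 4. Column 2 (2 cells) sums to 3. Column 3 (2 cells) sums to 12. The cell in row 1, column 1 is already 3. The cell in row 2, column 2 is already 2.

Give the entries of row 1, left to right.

3, 1, 5

4 in 2 cells must be {1,3}; 3 in 2 cells must be {1,2}.
(1,2) = 3 − 2 = 1 completes the 3 down.
(1,3) = 9 − 4 = 5 completes the 9 across.
(2,1) = 4 − 3 = 1 completes the 4 down.
(2,3) = 10 − 3 = 7 completes the 10 across.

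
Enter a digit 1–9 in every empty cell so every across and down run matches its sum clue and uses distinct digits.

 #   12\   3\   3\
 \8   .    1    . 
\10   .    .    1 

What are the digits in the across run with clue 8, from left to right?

3 in 2 cells must be {1,2}.
R1C3 = 3 − 1 = 2 completes the 3 down.
R2C2 = 3 − 1 = 2 completes the 3 down.
R1C1 = 8 − 3 = 5 completes the 8 across.
R2C1 = 10 − 3 = 7 completes the 10 across.

5, 1, 2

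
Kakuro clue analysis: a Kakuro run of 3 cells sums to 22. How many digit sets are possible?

2

3 distinct digits from 1–9 sum between 6 and 24.
Enumerating: {5,8,9}, {6,7,9}.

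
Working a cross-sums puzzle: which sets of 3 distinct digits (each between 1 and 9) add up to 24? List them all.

{7,8,9}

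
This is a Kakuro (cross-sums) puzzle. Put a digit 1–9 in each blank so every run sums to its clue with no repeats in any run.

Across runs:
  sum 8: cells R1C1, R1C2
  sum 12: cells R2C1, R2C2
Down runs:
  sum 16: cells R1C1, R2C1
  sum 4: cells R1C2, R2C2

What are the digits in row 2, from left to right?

16 in 2 cells must be {7,9}; 4 in 2 cells must be {1,3}.
The 8 across and the 16 down share only 7, so R1C1 = 7.
R1C2 = 8 − 7 = 1 completes the 8 across.
R2C1 = 16 − 7 = 9 completes the 16 down.
R2C2 = 12 − 9 = 3 completes the 12 across.

9 3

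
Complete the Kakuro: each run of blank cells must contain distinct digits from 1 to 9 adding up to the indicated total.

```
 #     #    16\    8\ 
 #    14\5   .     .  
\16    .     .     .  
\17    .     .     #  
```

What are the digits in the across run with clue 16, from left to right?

6 3 7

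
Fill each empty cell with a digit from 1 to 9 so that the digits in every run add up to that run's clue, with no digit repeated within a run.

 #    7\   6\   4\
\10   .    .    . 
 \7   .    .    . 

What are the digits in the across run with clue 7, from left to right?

7 in 3 cells must be {1,2,4}; 4 in 2 cells must be {1,3}.
The 7 across and the 4 down share only 1, so R2C3 = 1.
R1C3 = 4 − 1 = 3 completes the 4 down.
Nothing is forced directly, so branch on R2C1, whose candidates are 2 or 4. If R2C1 = 4: then R1C1 would have to be in {1,2,5,6} for the 10 across but in {3} for the 7 down — contradiction. So R2C1 = 2.
R1C1 = 7 − 2 = 5 completes the 7 down.
R1C2 = 10 − 8 = 2 completes the 10 across.
R2C2 = 7 − 3 = 4 completes the 7 across.

2 4 1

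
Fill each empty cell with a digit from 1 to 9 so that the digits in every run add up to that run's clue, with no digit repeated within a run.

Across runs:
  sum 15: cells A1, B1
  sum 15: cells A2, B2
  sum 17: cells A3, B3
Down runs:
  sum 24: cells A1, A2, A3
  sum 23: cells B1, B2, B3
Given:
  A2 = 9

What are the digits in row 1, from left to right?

7 8

17 in 2 cells must be {8,9}; 24 in 3 cells must be {7,8,9}; 23 in 3 cells must be {6,8,9}.
B2 = 15 − 9 = 6 completes the 15 across.
Given what's placed, A3 must be 8 to fit the 17 across and 24 down.
B3 = 17 − 8 = 9 completes the 17 across.
A1 = 24 − 17 = 7 completes the 24 down.
B1 = 15 − 7 = 8 completes the 15 across.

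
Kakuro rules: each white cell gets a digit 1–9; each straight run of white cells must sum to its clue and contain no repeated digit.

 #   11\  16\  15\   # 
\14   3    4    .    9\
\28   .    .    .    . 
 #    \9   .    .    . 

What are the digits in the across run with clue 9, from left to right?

3 2 4

R1C3 = 14 − 7 = 7 completes the 14 across.
R2C1 = 11 − 3 = 8 completes the 11 down.
No cell is forced outright now. R3C2 can only be 3 or 5 (the digits allowed by both its 9 across and its 16 down). If R3C2 = 5: that forces R2C2 = 7, after which R2C3 would have to be in {4,9} for the 28 across but in {2,3,5,6} for the 15 down — contradiction. So R3C2 = 3.
R2C2 = 16 − 7 = 9 completes the 16 down.
Nothing is forced directly, so branch on R3C3, whose candidates are 2 or 5. If R3C3 = 5: then R2C3 would have to be in {4,5,6,7} for the 28 across but in {3} for the 15 down — contradiction. So R3C3 = 2.
R2C3 = 15 − 9 = 6 completes the 15 down.
R2C4 = 28 − 23 = 5 completes the 28 across.
R3C4 = 9 − 5 = 4 completes the 9 across.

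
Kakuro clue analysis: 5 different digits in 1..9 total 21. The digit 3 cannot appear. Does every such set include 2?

Yes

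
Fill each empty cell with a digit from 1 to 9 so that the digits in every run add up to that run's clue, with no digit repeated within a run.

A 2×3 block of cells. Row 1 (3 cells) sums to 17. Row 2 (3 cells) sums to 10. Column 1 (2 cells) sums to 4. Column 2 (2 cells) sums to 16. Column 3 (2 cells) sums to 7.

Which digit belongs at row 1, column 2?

9

4 in 2 cells must be {1,3}; 16 in 2 cells must be {7,9}.
The 10 across and the 16 down share only 7, so (2,2) = 7.
(1,2) = 16 − 7 = 9 completes the 16 down.
Given what's placed, (2,1) must be 1 to fit the 10 across and 4 down.
(2,3) = 10 − 8 = 2 completes the 10 across.
(1,1) = 4 − 1 = 3 completes the 4 down.
(1,3) = 17 − 12 = 5 completes the 17 across.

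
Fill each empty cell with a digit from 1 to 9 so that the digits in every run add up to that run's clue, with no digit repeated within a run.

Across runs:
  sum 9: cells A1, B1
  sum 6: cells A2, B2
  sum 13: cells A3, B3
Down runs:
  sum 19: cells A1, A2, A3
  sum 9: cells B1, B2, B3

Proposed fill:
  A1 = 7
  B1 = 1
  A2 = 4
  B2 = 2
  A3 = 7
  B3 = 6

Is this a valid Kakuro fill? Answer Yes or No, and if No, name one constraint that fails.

No — the across run A1–B1 sums to 8, not 9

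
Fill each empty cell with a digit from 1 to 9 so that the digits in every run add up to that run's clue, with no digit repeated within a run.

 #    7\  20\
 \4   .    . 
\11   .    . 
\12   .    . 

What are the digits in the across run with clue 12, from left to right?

4 in 2 cells must be {1,3}; 7 in 3 cells must be {1,2,4}.
The 4 across and the 7 down share only 1, so R1C1 = 1.
R1C2 = 4 − 1 = 3 completes the 4 across.
Given what's placed, R3C1 must be 4 to fit the 12 across and 7 down.
R3C2 = 12 − 4 = 8 completes the 12 across.
R2C1 = 7 − 5 = 2 completes the 7 down.
R2C2 = 11 − 2 = 9 completes the 11 across.

4, 8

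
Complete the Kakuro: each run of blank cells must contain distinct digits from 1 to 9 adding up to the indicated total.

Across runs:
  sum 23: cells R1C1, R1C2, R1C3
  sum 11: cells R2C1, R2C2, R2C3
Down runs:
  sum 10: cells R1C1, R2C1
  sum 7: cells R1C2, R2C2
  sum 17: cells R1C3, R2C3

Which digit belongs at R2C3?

8

23 in 3 cells must be {6,8,9}; 17 in 2 cells must be {8,9}.
The 23 across and the 7 down share only 6, so R1C2 = 6.
R2C2 = 7 − 6 = 1 completes the 7 down.
Given what's placed, R2C3 must be 8 to fit the 11 across and 17 down.
R1C3 = 17 − 8 = 9 completes the 17 down.
R2C1 = 11 − 9 = 2 completes the 11 across.
R1C1 = 23 − 15 = 8 completes the 23 across.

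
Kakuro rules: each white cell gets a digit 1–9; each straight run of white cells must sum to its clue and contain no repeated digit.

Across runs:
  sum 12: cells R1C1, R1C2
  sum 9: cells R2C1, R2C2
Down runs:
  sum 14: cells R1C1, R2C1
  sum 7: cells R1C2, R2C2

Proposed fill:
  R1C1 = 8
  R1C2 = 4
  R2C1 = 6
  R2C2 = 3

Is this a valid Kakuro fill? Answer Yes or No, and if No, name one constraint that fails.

Yes

Across: 8+4=12; 6+3=9. Down: 8+6=14; 4+3=7. No digit repeats within any run.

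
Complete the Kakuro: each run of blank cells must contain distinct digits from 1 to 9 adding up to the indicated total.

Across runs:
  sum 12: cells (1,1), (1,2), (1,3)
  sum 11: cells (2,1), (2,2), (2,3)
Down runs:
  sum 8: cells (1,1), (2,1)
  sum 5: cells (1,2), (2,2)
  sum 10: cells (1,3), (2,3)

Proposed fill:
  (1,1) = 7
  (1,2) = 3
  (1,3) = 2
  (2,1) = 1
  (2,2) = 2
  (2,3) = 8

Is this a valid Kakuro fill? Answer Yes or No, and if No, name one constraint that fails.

Across: 7+3+2=12; 1+2+8=11. Down: 7+1=8; 3+2=5; 2+8=10. No digit repeats within any run.

Yes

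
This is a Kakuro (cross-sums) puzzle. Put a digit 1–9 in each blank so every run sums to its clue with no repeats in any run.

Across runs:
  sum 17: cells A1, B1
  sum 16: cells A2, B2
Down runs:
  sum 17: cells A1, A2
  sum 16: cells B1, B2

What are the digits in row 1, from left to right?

17 in 2 cells must be {8,9}; 16 in 2 cells must be {7,9}.
The 17 across and the 16 down share only 9, so B1 = 9.
The 16 across and the 17 down share only 9, so A2 = 9.
B2 = 16 − 9 = 7 completes the 16 across.
A1 = 17 − 9 = 8 completes the 17 across.

8, 9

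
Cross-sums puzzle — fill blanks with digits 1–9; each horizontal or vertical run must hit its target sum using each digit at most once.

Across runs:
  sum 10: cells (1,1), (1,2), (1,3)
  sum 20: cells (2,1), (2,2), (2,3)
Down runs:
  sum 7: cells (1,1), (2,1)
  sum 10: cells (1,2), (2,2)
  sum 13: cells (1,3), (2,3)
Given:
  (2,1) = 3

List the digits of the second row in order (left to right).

3, 9, 8

(1,1) = 7 − 3 = 4 completes the 7 down.
Given what's placed, (1,2) must be 1 to fit the 10 across and 10 down.
(1,3) = 10 − 5 = 5 completes the 10 across.
(2,2) = 10 − 1 = 9 completes the 10 down.
(2,3) = 20 − 12 = 8 completes the 20 across.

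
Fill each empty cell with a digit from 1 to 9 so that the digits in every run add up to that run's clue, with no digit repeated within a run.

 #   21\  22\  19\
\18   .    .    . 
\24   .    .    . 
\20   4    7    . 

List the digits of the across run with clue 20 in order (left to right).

4 7 9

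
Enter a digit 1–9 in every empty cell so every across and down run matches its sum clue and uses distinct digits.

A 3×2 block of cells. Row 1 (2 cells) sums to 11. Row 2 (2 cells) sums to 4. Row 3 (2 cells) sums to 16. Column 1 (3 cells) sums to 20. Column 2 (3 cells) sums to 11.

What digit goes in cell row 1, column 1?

4 in 2 cells must be {1,3}; 16 in 2 cells must be {7,9}.
The 4 across and the 20 down share only 3, so (2,1) = 3.
(2,2) = 4 − 3 = 1 completes the 4 across.
Given what's placed, (3,1) must be 9 to fit the 16 across and 20 down.
(3,2) = 16 − 9 = 7 completes the 16 across.
(1,1) = 20 − 12 = 8 completes the 20 down.
(1,2) = 11 − 8 = 3 completes the 11 across.

8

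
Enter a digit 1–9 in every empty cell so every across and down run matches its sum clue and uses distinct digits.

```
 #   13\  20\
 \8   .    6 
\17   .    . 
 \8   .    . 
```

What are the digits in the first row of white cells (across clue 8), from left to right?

17 in 2 cells must be {8,9}.
R1C1 = 8 − 6 = 2 completes the 8 across.
Given what's placed, R2C1 must be 8 to fit the 17 across and 13 down.
R2C2 = 17 − 8 = 9 completes the 17 across.
R3C1 = 13 − 10 = 3 completes the 13 down.
R3C2 = 8 − 3 = 5 completes the 8 across.

2, 6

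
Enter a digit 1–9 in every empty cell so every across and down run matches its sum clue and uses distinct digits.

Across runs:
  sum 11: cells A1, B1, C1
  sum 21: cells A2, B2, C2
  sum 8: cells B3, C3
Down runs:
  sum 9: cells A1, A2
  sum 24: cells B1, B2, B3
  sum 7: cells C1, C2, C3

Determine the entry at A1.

24 in 3 cells must be {7,8,9}; 7 in 3 cells must be {1,2,4}.
Only 4 fits C2 under both its across sum 21 and down sum 7.
The 8 across and the 24 down share only 7, so B3 = 7.
C3 = 8 − 7 = 1 completes the 8 across.
B1 = 8: the only remaining digit allowed by both the 11 across and the 24 down.
C1 = 7 − 5 = 2 completes the 7 down.
Given what's placed, A2 must be 8 to fit the 21 across and 9 down.
B2 = 21 − 12 = 9 completes the 21 across.
A1 = 11 − 10 = 1 completes the 11 across.

1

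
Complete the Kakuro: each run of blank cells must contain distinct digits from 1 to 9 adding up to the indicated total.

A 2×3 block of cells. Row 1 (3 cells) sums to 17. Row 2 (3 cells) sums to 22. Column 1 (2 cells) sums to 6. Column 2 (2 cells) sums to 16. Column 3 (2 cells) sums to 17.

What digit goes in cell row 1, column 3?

16 in 2 cells must be {7,9}; 17 in 2 cells must be {8,9}.
The 22 across and the 6 down share only 5, so (2,1) = 5.
Given what's placed, (2,2) must be 9 to fit the 22 across and 16 down.
(2,3) = 22 − 14 = 8 completes the 22 across.
(1,1) = 6 − 5 = 1 completes the 6 down.
(1,2) = 16 − 9 = 7 completes the 16 down.
(1,3) = 17 − 8 = 9 completes the 17 across.

9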